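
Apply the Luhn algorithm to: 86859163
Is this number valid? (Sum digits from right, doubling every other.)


Luhn sum = 41
41 mod 10 = 1

Invalid (Luhn sum mod 10 = 1)


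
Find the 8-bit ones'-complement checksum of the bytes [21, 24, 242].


Sum = 287 mod 256 = 31
Complement = 224

224


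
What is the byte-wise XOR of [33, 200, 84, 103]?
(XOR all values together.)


XOR chain: 33 ^ 200 ^ 84 ^ 103 = 218

218


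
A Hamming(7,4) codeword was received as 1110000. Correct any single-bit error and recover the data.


Syndrome = 0: no error detected

Data: 1000 (no errors)


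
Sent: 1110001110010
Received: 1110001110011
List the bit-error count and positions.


XOR: 0000000000001

1 error(s) at position(s): 12


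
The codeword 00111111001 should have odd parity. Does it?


Number of 1s: 7

Yes, parity is correct (7 ones)


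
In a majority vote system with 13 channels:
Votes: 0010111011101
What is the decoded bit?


Ones: 8 out of 13
Threshold: 7

1 (8/13 voted 1)


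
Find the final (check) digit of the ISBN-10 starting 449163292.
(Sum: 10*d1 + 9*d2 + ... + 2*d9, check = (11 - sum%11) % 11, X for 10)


Weighted sum: 245
245 mod 11 = 3

Check digit: 8


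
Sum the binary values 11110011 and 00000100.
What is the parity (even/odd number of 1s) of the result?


11110011 = 243
00000100 = 4
Sum = 247 = 11110111
1s count = 7

odd parity (7 ones in 11110111)


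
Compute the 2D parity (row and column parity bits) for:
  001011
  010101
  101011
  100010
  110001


Row parities: 11001
Column parities: 100110

Row P: 11001, Col P: 100110, Corner: 1


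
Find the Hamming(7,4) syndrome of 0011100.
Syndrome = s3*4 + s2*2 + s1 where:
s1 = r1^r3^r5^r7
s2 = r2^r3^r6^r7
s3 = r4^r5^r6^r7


s1=0, s2=1, s3=0

Syndrome = 2 (error at position 2)


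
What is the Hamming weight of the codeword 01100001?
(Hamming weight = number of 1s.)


Counting 1s in 01100001

3


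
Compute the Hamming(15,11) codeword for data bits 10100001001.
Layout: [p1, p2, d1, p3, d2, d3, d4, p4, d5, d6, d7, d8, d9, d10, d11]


Parity bits: p1=0, p2=1, p3=1, p4=0

011101000001001


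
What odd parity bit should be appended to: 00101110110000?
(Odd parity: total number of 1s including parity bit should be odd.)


Number of 1s in data: 6
Parity bit: 1

1


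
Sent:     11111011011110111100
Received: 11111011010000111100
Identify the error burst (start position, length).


XOR: 00000000001110000000

Burst at position 10, length 3


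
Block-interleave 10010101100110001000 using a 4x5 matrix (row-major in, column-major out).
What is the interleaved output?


Matrix:
  10010
  10110
  01100
  01000
Read columns: 11000011011011000000

11000011011011000000


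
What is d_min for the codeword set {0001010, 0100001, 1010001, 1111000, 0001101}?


Comparing all pairs, minimum distance: 3
Can detect 2 errors, correct 1 errors

3


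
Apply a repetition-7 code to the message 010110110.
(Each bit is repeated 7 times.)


Each bit -> 7 copies

000000011111110000000111111111111110000000111111111111110000000


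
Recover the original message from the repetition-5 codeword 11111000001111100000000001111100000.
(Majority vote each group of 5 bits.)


Groups: 11111, 00000, 11111, 00000, 00000, 11111, 00000
Majority votes: 1010010

1010010


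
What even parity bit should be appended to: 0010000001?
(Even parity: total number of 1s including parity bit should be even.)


Number of 1s in data: 2
Parity bit: 0

0


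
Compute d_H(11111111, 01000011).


XOR: 10111100
Count of 1s: 5

5


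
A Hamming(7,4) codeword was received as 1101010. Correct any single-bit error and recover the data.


Syndrome = 1: error at position 1

Data: 0010 (corrected bit 1)


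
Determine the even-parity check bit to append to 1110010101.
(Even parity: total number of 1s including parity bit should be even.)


Number of 1s in data: 6
Parity bit: 0

0


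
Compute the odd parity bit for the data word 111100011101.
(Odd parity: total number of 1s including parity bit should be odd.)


Number of 1s in data: 8
Parity bit: 1

1


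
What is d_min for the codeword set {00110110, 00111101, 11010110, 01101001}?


Comparing all pairs, minimum distance: 3
Can detect 2 errors, correct 1 errors

3


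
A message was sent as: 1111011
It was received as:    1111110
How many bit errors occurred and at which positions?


XOR: 0000101

2 error(s) at position(s): 4, 6


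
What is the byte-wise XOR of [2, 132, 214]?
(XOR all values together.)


XOR chain: 2 ^ 132 ^ 214 = 80

80


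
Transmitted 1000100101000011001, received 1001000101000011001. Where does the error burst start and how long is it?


XOR: 0001100000000000000

Burst at position 3, length 2


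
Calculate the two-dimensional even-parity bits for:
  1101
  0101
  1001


Row parities: 100
Column parities: 0001

Row P: 100, Col P: 0001, Corner: 1


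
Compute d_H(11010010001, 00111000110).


XOR: 11101010111
Count of 1s: 8

8


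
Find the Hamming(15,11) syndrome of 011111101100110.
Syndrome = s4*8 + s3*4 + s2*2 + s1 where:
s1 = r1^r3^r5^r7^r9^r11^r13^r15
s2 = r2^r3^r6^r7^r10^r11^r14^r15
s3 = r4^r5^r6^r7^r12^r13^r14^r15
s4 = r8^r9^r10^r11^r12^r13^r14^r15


s1=1, s2=0, s3=0, s4=0

Syndrome = 1 (error at position 1)


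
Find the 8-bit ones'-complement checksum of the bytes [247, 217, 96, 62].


Sum = 622 mod 256 = 110
Complement = 145

145


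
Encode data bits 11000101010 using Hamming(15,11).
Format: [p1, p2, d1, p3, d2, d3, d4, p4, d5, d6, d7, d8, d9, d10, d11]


Parity bits: p1=0, p2=1, p3=1, p4=1

011110010101010


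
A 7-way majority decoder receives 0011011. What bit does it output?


Ones: 4 out of 7
Threshold: 4

1 (4/7 voted 1)


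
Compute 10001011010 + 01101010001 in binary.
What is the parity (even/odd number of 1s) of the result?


10001011010 = 1114
01101010001 = 849
Sum = 1963 = 11110101011
1s count = 8

even parity (8 ones in 11110101011)


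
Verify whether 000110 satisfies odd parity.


Number of 1s: 2

No, parity error (2 ones)


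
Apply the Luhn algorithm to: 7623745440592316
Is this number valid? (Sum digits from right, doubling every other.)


Luhn sum = 65
65 mod 10 = 5

Invalid (Luhn sum mod 10 = 5)


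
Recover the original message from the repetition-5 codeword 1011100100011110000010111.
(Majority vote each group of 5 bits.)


Groups: 10111, 00100, 01111, 00000, 10111
Majority votes: 10101

10101


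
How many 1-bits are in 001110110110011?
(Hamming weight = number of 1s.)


Counting 1s in 001110110110011

9


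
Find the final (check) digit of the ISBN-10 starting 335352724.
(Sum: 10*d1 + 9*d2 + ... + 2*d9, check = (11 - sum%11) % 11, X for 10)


Weighted sum: 200
200 mod 11 = 2

Check digit: 9


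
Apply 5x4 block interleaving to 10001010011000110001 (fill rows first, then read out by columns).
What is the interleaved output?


Matrix:
  1000
  1010
  0110
  0011
  0001
Read columns: 11000001000111000011

11000001000111000011


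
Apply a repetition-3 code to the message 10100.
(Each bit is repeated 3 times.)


Each bit -> 3 copies

111000111000000


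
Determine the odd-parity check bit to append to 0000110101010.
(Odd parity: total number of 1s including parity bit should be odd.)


Number of 1s in data: 5
Parity bit: 0

0


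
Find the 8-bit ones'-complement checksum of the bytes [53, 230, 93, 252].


Sum = 628 mod 256 = 116
Complement = 139

139


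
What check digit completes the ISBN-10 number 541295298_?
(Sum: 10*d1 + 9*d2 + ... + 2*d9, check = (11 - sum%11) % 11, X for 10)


Weighted sum: 238
238 mod 11 = 7

Check digit: 4


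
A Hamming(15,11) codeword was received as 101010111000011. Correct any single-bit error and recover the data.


Syndrome = 0: no error detected

Data: 11011000011 (no errors)


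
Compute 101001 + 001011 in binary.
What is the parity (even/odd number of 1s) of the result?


101001 = 41
001011 = 11
Sum = 52 = 110100
1s count = 3

odd parity (3 ones in 110100)


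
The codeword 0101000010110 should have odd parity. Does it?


Number of 1s: 5

Yes, parity is correct (5 ones)


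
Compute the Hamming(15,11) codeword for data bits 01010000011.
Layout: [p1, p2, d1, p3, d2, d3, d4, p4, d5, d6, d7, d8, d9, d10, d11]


Parity bits: p1=1, p2=1, p3=0, p4=0

110010100000011


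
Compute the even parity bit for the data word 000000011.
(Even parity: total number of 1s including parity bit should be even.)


Number of 1s in data: 2
Parity bit: 0

0


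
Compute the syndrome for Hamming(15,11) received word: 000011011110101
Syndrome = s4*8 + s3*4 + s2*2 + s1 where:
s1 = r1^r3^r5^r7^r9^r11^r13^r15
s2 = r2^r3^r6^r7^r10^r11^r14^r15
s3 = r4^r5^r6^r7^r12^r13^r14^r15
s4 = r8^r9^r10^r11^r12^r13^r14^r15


s1=1, s2=0, s3=0, s4=0

Syndrome = 1 (error at position 1)


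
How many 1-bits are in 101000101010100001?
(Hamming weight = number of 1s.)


Counting 1s in 101000101010100001

7


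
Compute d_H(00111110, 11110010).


XOR: 11001100
Count of 1s: 4

4


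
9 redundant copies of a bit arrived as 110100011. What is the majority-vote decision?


Ones: 5 out of 9
Threshold: 5

1 (5/9 voted 1)


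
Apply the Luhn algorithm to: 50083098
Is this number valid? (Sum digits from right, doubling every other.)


Luhn sum = 32
32 mod 10 = 2

Invalid (Luhn sum mod 10 = 2)


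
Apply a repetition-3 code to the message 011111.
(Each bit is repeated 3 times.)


Each bit -> 3 copies

000111111111111111


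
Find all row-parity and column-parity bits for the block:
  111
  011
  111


Row parities: 101
Column parities: 011

Row P: 101, Col P: 011, Corner: 0


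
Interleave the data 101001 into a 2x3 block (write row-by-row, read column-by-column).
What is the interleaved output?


Matrix:
  101
  001
Read columns: 100011

100011


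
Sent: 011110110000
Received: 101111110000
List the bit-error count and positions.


XOR: 110001000000

3 error(s) at position(s): 0, 1, 5


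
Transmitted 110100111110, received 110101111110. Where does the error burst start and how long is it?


XOR: 000001000000

Burst at position 5, length 1


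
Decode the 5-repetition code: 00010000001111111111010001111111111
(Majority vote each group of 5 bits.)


Groups: 00010, 00000, 11111, 11111, 01000, 11111, 11111
Majority votes: 0011011

0011011


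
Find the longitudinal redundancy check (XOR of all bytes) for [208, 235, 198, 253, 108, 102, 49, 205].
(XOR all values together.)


XOR chain: 208 ^ 235 ^ 198 ^ 253 ^ 108 ^ 102 ^ 49 ^ 205 = 246

246


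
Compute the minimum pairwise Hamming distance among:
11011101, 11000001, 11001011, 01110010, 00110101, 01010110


Comparing all pairs, minimum distance: 2
Can detect 1 errors, correct 0 errors

2


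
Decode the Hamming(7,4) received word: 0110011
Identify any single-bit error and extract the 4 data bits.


Syndrome = 0: no error detected

Data: 1011 (no errors)


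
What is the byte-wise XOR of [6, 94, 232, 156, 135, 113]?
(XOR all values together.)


XOR chain: 6 ^ 94 ^ 232 ^ 156 ^ 135 ^ 113 = 218

218


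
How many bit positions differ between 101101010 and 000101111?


XOR: 101000101
Count of 1s: 4

4


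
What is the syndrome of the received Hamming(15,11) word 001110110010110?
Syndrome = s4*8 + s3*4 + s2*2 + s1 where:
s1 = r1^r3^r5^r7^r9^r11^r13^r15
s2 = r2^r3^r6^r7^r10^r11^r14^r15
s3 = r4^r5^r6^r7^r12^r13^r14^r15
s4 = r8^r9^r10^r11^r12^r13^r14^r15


s1=1, s2=0, s3=1, s4=0

Syndrome = 5 (error at position 5)


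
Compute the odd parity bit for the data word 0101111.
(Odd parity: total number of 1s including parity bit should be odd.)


Number of 1s in data: 5
Parity bit: 0

0


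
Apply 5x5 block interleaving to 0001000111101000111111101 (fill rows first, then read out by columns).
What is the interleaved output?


Matrix:
  00010
  00111
  10100
  01111
  11101
Read columns: 0010100011011111101001011

0010100011011111101001011


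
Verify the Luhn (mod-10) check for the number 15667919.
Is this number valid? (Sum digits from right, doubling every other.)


Luhn sum = 41
41 mod 10 = 1

Invalid (Luhn sum mod 10 = 1)


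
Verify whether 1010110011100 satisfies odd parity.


Number of 1s: 7

Yes, parity is correct (7 ones)


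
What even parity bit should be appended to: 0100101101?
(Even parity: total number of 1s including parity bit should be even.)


Number of 1s in data: 5
Parity bit: 1

1


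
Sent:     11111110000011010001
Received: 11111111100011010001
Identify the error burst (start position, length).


XOR: 00000001100000000000

Burst at position 7, length 2


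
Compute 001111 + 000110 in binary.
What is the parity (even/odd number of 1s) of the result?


001111 = 15
000110 = 6
Sum = 21 = 10101
1s count = 3

odd parity (3 ones in 10101)


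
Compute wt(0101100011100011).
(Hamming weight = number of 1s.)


Counting 1s in 0101100011100011

8


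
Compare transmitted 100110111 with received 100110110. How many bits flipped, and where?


XOR: 000000001

1 error(s) at position(s): 8


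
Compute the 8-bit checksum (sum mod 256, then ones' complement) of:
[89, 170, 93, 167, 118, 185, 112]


Sum = 934 mod 256 = 166
Complement = 89

89


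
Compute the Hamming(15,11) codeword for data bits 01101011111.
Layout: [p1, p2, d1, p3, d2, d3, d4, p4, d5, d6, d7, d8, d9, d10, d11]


Parity bits: p1=1, p2=0, p3=0, p4=0

100011001011111


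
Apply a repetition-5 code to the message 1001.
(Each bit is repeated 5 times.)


Each bit -> 5 copies

11111000000000011111


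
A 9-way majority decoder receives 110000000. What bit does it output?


Ones: 2 out of 9
Threshold: 5

0 (2/9 voted 1)


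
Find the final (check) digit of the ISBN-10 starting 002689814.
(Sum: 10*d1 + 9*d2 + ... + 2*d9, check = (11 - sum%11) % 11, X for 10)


Weighted sum: 194
194 mod 11 = 7

Check digit: 4


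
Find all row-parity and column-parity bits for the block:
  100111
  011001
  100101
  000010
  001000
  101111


Row parities: 011111
Column parities: 111110

Row P: 011111, Col P: 111110, Corner: 1


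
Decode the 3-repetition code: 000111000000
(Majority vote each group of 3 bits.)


Groups: 000, 111, 000, 000
Majority votes: 0100

0100


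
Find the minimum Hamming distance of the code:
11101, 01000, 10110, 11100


Comparing all pairs, minimum distance: 1
Can detect 0 errors, correct 0 errors

1


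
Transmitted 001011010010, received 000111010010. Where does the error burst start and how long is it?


XOR: 001100000000

Burst at position 2, length 2


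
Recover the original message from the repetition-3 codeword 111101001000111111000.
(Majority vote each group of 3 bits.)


Groups: 111, 101, 001, 000, 111, 111, 000
Majority votes: 1100110

1100110


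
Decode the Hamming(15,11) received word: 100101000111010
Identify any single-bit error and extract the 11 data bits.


Syndrome = 0: no error detected

Data: 00100111010 (no errors)


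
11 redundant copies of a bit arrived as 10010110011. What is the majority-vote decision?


Ones: 6 out of 11
Threshold: 6

1 (6/11 voted 1)


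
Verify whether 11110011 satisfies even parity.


Number of 1s: 6

Yes, parity is correct (6 ones)


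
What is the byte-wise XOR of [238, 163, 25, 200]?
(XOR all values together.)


XOR chain: 238 ^ 163 ^ 25 ^ 200 = 156

156


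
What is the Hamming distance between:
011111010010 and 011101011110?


XOR: 000010001100
Count of 1s: 3

3


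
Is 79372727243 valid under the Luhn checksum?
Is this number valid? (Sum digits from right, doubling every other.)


Luhn sum = 51
51 mod 10 = 1

Invalid (Luhn sum mod 10 = 1)


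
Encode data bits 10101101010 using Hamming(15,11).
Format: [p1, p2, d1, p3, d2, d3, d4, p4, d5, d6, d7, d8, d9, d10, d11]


Parity bits: p1=0, p2=0, p3=1, p4=0

001101001101010


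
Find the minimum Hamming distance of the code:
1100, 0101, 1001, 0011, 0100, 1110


Comparing all pairs, minimum distance: 1
Can detect 0 errors, correct 0 errors

1


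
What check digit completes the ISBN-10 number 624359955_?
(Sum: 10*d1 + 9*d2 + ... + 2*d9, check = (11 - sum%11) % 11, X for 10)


Weighted sum: 267
267 mod 11 = 3

Check digit: 8


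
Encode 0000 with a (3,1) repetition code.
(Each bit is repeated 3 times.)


Each bit -> 3 copies

000000000000


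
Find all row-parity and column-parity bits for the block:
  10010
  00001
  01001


Row parities: 010
Column parities: 11010

Row P: 010, Col P: 11010, Corner: 1


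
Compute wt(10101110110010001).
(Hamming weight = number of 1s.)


Counting 1s in 10101110110010001

9


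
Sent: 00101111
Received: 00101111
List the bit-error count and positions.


XOR: 00000000

0 errors (received matches sent)


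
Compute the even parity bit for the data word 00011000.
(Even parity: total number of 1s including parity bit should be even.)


Number of 1s in data: 2
Parity bit: 0

0


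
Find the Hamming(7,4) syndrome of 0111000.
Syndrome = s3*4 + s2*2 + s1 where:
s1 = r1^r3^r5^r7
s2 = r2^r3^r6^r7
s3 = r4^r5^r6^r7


s1=1, s2=0, s3=1

Syndrome = 5 (error at position 5)


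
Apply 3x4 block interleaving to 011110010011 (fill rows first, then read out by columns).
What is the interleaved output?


Matrix:
  0111
  1001
  0011
Read columns: 010100101111

010100101111


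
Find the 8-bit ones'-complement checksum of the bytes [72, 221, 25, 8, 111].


Sum = 437 mod 256 = 181
Complement = 74

74


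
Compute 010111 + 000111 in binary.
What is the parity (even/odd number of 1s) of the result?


010111 = 23
000111 = 7
Sum = 30 = 11110
1s count = 4

even parity (4 ones in 11110)


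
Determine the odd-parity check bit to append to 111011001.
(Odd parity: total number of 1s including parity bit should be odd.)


Number of 1s in data: 6
Parity bit: 1

1


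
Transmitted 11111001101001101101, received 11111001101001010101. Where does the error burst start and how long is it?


XOR: 00000000000000111000

Burst at position 14, length 3


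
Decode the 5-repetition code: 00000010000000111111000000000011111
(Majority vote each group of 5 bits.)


Groups: 00000, 01000, 00001, 11111, 00000, 00000, 11111
Majority votes: 0001001

0001001


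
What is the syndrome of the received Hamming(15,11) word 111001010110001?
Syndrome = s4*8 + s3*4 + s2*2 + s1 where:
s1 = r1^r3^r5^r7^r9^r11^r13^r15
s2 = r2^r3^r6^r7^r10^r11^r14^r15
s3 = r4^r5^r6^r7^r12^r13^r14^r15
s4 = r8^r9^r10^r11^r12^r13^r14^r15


s1=0, s2=0, s3=0, s4=0

Syndrome = 0 (no error)


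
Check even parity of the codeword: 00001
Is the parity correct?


Number of 1s: 1

No, parity error (1 ones)


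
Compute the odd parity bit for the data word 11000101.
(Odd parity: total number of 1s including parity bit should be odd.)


Number of 1s in data: 4
Parity bit: 1

1


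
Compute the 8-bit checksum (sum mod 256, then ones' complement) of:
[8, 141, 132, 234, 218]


Sum = 733 mod 256 = 221
Complement = 34

34


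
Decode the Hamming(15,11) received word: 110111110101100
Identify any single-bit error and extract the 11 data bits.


Syndrome = 0: no error detected

Data: 01110101100 (no errors)


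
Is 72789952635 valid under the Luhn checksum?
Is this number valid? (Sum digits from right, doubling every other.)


Luhn sum = 69
69 mod 10 = 9

Invalid (Luhn sum mod 10 = 9)


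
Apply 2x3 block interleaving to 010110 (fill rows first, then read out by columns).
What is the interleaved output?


Matrix:
  010
  110
Read columns: 011100

011100


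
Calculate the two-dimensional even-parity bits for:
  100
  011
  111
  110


Row parities: 1010
Column parities: 110

Row P: 1010, Col P: 110, Corner: 0


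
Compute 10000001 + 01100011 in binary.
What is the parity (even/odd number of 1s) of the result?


10000001 = 129
01100011 = 99
Sum = 228 = 11100100
1s count = 4

even parity (4 ones in 11100100)


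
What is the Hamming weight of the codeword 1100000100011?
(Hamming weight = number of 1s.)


Counting 1s in 1100000100011

5


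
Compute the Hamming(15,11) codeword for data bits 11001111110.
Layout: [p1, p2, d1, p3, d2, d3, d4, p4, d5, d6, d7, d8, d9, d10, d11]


Parity bits: p1=1, p2=0, p3=0, p4=0

101010001111110


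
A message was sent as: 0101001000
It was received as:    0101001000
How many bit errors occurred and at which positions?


XOR: 0000000000

0 errors (received matches sent)


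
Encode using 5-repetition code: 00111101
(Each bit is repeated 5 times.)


Each bit -> 5 copies

0000000000111111111111111111110000011111


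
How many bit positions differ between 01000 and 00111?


XOR: 01111
Count of 1s: 4

4


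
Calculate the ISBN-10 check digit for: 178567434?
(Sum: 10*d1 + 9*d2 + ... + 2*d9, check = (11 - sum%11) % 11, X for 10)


Weighted sum: 276
276 mod 11 = 1

Check digit: X


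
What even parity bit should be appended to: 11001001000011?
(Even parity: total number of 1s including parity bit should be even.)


Number of 1s in data: 6
Parity bit: 0

0


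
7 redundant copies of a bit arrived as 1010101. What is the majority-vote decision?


Ones: 4 out of 7
Threshold: 4

1 (4/7 voted 1)


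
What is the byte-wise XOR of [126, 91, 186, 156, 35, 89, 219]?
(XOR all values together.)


XOR chain: 126 ^ 91 ^ 186 ^ 156 ^ 35 ^ 89 ^ 219 = 162

162


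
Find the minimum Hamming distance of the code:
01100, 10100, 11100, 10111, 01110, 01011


Comparing all pairs, minimum distance: 1
Can detect 0 errors, correct 0 errors

1


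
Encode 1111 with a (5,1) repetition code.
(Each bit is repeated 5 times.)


Each bit -> 5 copies

11111111111111111111


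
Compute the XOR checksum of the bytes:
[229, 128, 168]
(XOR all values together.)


XOR chain: 229 ^ 128 ^ 168 = 205

205


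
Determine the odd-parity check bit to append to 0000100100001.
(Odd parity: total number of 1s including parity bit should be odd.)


Number of 1s in data: 3
Parity bit: 0

0


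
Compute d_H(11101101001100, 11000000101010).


XOR: 00101101100110
Count of 1s: 7

7


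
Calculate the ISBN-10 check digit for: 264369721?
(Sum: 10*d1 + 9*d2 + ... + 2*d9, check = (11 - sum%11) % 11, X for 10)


Weighted sum: 244
244 mod 11 = 2

Check digit: 9


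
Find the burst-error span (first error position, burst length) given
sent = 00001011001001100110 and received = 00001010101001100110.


XOR: 00000001100000000000

Burst at position 7, length 2


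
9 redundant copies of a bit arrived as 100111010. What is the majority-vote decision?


Ones: 5 out of 9
Threshold: 5

1 (5/9 voted 1)


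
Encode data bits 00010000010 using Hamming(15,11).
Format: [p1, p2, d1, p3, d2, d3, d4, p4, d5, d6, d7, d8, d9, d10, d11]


Parity bits: p1=1, p2=0, p3=0, p4=1

100000110000010


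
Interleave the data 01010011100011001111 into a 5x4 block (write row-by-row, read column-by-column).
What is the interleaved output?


Matrix:
  0101
  0011
  1000
  1100
  1111
Read columns: 00111100110100111001

00111100110100111001


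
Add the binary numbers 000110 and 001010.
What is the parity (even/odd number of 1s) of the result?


000110 = 6
001010 = 10
Sum = 16 = 10000
1s count = 1

odd parity (1 ones in 10000)


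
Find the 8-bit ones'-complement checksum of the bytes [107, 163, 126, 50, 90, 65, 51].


Sum = 652 mod 256 = 140
Complement = 115

115


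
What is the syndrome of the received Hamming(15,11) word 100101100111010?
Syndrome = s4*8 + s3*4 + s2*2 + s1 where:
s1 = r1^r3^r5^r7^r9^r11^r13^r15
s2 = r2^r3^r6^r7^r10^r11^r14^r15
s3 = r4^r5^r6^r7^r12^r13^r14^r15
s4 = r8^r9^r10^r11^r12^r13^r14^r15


s1=1, s2=1, s3=1, s4=0

Syndrome = 7 (error at position 7)


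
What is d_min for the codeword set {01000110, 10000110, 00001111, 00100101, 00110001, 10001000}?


Comparing all pairs, minimum distance: 2
Can detect 1 errors, correct 0 errors

2


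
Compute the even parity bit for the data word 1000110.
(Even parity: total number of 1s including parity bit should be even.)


Number of 1s in data: 3
Parity bit: 1

1


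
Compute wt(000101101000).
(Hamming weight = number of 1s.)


Counting 1s in 000101101000

4


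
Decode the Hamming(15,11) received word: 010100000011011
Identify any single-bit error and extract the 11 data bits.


Syndrome = 0: no error detected

Data: 00000011011 (no errors)


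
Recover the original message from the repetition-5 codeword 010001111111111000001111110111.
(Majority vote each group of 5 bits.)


Groups: 01000, 11111, 11111, 00000, 11111, 10111
Majority votes: 011011

011011


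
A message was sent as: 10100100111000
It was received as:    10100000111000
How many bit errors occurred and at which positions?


XOR: 00000100000000

1 error(s) at position(s): 5


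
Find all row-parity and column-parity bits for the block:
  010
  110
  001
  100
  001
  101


Row parities: 101110
Column parities: 101

Row P: 101110, Col P: 101, Corner: 0


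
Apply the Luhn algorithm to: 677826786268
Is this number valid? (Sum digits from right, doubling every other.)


Luhn sum = 62
62 mod 10 = 2

Invalid (Luhn sum mod 10 = 2)


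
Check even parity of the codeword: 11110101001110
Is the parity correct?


Number of 1s: 9

No, parity error (9 ones)


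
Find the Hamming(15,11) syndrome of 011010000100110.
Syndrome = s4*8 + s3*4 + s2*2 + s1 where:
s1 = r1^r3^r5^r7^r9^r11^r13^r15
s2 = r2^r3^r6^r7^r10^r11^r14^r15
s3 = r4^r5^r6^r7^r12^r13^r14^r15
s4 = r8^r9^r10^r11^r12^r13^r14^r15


s1=1, s2=0, s3=1, s4=1

Syndrome = 13 (error at position 13)


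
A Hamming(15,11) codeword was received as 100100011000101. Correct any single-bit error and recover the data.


Syndrome = 6: error at position 6

Data: 00101000101 (corrected bit 6)


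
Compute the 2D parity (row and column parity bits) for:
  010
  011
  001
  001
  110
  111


Row parities: 101101
Column parities: 000

Row P: 101101, Col P: 000, Corner: 0


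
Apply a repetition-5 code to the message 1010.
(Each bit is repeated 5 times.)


Each bit -> 5 copies

11111000001111100000


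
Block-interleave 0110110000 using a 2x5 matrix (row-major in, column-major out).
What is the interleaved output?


Matrix:
  01101
  10000
Read columns: 0110100010

0110100010


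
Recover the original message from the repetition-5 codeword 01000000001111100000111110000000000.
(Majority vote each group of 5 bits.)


Groups: 01000, 00000, 11111, 00000, 11111, 00000, 00000
Majority votes: 0010100

0010100


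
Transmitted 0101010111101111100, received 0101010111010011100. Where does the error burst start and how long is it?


XOR: 0000000000111100000

Burst at position 10, length 4


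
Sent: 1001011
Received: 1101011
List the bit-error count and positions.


XOR: 0100000

1 error(s) at position(s): 1


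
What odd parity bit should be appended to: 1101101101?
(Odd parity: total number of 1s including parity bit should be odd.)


Number of 1s in data: 7
Parity bit: 0

0


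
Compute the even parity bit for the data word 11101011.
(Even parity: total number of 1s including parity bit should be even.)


Number of 1s in data: 6
Parity bit: 0

0


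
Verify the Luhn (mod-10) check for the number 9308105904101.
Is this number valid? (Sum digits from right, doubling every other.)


Luhn sum = 47
47 mod 10 = 7

Invalid (Luhn sum mod 10 = 7)


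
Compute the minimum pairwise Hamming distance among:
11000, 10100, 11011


Comparing all pairs, minimum distance: 2
Can detect 1 errors, correct 0 errors

2


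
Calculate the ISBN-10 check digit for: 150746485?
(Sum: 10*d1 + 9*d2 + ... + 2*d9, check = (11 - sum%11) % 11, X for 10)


Weighted sum: 208
208 mod 11 = 10

Check digit: 1


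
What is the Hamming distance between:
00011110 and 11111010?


XOR: 11100100
Count of 1s: 4

4


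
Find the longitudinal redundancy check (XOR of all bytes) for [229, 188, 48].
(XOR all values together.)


XOR chain: 229 ^ 188 ^ 48 = 105

105


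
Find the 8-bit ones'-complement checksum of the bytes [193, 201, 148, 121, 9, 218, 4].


Sum = 894 mod 256 = 126
Complement = 129

129


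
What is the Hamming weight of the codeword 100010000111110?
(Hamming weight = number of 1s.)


Counting 1s in 100010000111110

7


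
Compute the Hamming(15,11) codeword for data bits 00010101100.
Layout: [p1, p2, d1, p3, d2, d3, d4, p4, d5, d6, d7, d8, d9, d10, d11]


Parity bits: p1=0, p2=0, p3=1, p4=1

000100110101100


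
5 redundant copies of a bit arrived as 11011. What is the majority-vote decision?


Ones: 4 out of 5
Threshold: 3

1 (4/5 voted 1)


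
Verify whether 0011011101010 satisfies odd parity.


Number of 1s: 7

Yes, parity is correct (7 ones)


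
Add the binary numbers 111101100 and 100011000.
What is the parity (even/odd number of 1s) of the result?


111101100 = 492
100011000 = 280
Sum = 772 = 1100000100
1s count = 3

odd parity (3 ones in 1100000100)


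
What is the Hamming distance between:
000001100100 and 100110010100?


XOR: 100111110000
Count of 1s: 6

6


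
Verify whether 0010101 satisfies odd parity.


Number of 1s: 3

Yes, parity is correct (3 ones)


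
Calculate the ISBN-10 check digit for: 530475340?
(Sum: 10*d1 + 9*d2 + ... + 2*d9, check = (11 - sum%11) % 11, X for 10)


Weighted sum: 196
196 mod 11 = 9

Check digit: 2


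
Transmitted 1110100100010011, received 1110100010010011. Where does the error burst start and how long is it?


XOR: 0000000110000000

Burst at position 7, length 2


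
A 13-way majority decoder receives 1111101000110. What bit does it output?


Ones: 8 out of 13
Threshold: 7

1 (8/13 voted 1)


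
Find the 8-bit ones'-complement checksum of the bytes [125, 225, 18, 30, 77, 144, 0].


Sum = 619 mod 256 = 107
Complement = 148

148


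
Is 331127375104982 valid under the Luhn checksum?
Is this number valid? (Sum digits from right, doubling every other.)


Luhn sum = 60
60 mod 10 = 0

Valid (Luhn sum mod 10 = 0)


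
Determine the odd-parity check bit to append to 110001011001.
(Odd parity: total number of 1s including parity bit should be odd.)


Number of 1s in data: 6
Parity bit: 1

1


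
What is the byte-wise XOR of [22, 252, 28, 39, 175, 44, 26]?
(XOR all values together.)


XOR chain: 22 ^ 252 ^ 28 ^ 39 ^ 175 ^ 44 ^ 26 = 72

72


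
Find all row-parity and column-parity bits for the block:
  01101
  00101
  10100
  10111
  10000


Row parities: 10001
Column parities: 11011

Row P: 10001, Col P: 11011, Corner: 0


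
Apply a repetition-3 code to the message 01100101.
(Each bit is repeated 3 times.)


Each bit -> 3 copies

000111111000000111000111


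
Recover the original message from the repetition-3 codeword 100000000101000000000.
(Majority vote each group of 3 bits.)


Groups: 100, 000, 000, 101, 000, 000, 000
Majority votes: 0001000

0001000


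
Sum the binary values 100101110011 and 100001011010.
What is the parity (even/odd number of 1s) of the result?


100101110011 = 2419
100001011010 = 2138
Sum = 4557 = 1000111001101
1s count = 7

odd parity (7 ones in 1000111001101)


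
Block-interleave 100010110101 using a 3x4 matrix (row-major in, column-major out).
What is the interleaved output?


Matrix:
  1000
  1011
  0101
Read columns: 110001010011

110001010011


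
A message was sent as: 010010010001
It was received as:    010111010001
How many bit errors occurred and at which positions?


XOR: 000101000000

2 error(s) at position(s): 3, 5


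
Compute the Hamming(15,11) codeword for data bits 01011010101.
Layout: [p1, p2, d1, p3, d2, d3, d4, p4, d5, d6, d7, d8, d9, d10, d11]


Parity bits: p1=0, p2=1, p3=0, p4=0

010010101010101


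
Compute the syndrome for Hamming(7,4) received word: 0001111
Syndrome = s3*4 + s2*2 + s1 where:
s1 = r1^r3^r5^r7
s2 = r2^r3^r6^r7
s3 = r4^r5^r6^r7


s1=0, s2=0, s3=0

Syndrome = 0 (no error)


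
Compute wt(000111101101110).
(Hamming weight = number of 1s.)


Counting 1s in 000111101101110

9


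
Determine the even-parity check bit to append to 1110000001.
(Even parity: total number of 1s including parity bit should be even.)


Number of 1s in data: 4
Parity bit: 0

0


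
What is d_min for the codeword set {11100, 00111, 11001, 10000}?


Comparing all pairs, minimum distance: 2
Can detect 1 errors, correct 0 errors

2


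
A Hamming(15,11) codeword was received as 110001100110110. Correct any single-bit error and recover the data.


Syndrome = 0: no error detected

Data: 00110110110 (no errors)


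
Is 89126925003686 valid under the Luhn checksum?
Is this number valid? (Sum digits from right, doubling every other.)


Luhn sum = 66
66 mod 10 = 6

Invalid (Luhn sum mod 10 = 6)


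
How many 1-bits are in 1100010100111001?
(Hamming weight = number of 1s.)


Counting 1s in 1100010100111001

8


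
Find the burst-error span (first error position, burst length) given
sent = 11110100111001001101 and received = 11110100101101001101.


XOR: 00000000010100000000

Burst at position 9, length 3


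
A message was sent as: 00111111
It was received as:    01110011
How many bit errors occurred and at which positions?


XOR: 01001100

3 error(s) at position(s): 1, 4, 5


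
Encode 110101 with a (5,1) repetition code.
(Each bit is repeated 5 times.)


Each bit -> 5 copies

111111111100000111110000011111


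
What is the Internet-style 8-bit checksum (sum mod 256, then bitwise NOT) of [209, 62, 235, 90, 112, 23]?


Sum = 731 mod 256 = 219
Complement = 36

36


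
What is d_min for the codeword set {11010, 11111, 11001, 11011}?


Comparing all pairs, minimum distance: 1
Can detect 0 errors, correct 0 errors

1


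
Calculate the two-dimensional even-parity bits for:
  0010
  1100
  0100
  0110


Row parities: 1010
Column parities: 1100

Row P: 1010, Col P: 1100, Corner: 0


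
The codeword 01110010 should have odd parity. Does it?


Number of 1s: 4

No, parity error (4 ones)


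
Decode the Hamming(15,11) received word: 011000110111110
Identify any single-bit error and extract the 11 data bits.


Syndrome = 0: no error detected

Data: 10010111110 (no errors)


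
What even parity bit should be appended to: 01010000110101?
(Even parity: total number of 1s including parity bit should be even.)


Number of 1s in data: 6
Parity bit: 0

0


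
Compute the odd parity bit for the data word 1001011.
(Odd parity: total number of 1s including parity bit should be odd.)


Number of 1s in data: 4
Parity bit: 1

1


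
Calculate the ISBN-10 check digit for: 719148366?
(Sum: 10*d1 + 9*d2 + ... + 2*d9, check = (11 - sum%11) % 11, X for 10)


Weighted sum: 264
264 mod 11 = 0

Check digit: 0


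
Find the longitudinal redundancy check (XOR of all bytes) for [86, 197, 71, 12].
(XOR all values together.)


XOR chain: 86 ^ 197 ^ 71 ^ 12 = 216

216


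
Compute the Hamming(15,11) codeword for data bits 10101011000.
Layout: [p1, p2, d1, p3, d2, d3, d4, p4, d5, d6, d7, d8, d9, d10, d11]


Parity bits: p1=1, p2=1, p3=0, p4=1

111001011011000


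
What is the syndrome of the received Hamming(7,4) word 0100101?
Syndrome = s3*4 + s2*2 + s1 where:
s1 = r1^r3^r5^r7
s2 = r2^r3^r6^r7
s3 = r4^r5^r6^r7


s1=0, s2=0, s3=0

Syndrome = 0 (no error)


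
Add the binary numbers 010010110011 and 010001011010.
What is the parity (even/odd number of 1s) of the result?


010010110011 = 1203
010001011010 = 1114
Sum = 2317 = 100100001101
1s count = 5

odd parity (5 ones in 100100001101)


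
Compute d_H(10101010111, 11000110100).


XOR: 01101100011
Count of 1s: 6

6


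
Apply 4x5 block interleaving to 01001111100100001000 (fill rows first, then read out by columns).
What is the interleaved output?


Matrix:
  01001
  11110
  01000
  01000
Read columns: 01001111010001001000

01001111010001001000


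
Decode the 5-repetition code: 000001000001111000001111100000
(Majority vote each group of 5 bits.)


Groups: 00000, 10000, 01111, 00000, 11111, 00000
Majority votes: 001010

001010


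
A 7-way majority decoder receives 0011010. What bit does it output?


Ones: 3 out of 7
Threshold: 4

0 (3/7 voted 1)


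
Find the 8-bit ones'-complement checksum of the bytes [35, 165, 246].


Sum = 446 mod 256 = 190
Complement = 65

65


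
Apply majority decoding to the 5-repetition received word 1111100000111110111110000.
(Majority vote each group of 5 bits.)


Groups: 11111, 00000, 11111, 01111, 10000
Majority votes: 10110

10110


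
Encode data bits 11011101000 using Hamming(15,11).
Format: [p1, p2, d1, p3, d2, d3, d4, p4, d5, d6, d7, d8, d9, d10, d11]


Parity bits: p1=0, p2=1, p3=1, p4=1

011110111101000


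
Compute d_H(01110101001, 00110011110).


XOR: 01000110111
Count of 1s: 6

6


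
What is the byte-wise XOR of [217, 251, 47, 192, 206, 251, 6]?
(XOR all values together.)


XOR chain: 217 ^ 251 ^ 47 ^ 192 ^ 206 ^ 251 ^ 6 = 254

254


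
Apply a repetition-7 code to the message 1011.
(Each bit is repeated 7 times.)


Each bit -> 7 copies

1111111000000011111111111111


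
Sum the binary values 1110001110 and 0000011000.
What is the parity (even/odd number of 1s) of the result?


1110001110 = 910
0000011000 = 24
Sum = 934 = 1110100110
1s count = 6

even parity (6 ones in 1110100110)


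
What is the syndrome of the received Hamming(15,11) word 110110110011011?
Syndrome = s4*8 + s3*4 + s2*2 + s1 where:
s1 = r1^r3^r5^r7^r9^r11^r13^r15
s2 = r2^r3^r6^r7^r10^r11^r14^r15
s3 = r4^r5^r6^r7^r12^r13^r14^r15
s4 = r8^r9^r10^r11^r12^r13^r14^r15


s1=1, s2=1, s3=0, s4=1

Syndrome = 11 (error at position 11)


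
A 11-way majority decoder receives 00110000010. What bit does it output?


Ones: 3 out of 11
Threshold: 6

0 (3/11 voted 1)


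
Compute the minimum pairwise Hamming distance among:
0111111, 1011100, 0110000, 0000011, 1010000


Comparing all pairs, minimum distance: 2
Can detect 1 errors, correct 0 errors

2


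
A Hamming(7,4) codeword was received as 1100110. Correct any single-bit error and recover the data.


Syndrome = 0: no error detected

Data: 0110 (no errors)


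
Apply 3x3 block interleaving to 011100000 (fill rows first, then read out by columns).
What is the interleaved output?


Matrix:
  011
  100
  000
Read columns: 010100100

010100100


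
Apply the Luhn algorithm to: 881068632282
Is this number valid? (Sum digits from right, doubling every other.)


Luhn sum = 49
49 mod 10 = 9

Invalid (Luhn sum mod 10 = 9)


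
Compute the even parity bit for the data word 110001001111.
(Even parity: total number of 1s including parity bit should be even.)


Number of 1s in data: 7
Parity bit: 1

1


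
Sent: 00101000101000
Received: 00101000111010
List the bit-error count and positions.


XOR: 00000000010010

2 error(s) at position(s): 9, 12


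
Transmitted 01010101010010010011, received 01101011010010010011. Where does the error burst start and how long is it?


XOR: 00111110000000000000

Burst at position 2, length 5


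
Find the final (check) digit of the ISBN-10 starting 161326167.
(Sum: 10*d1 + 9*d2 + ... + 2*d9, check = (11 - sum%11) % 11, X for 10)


Weighted sum: 171
171 mod 11 = 6

Check digit: 5
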